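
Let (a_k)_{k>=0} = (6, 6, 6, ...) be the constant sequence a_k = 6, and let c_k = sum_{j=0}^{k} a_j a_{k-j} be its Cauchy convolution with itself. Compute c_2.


Since a_j = 6 for all j >= 0, the convolution sum becomes
c_k = sum_{j=0}^{k} 6 * 6 = 36 * (k + 1).
Equivalently, the generating function of (a_k) is 6/(1 - x) and its square is 36/(1 - x)^2 = sum_{k>=0} 36(k + 1) x^k.
For k = 2: 36 * 3 = 108.

108


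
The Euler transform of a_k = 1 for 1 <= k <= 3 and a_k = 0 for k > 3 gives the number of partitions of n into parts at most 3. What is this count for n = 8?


Partitions of 8 into parts at most 3:
Using generating function (1-x)^(-1)(1-x^2)^(-1)(1-x^3)^(-1),
the coefficient of x^8 = 10

10


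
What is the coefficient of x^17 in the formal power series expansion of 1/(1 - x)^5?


The negative binomial / multiset identity is
1/(1 - x)^r = sum_{k>=0} C(k + r - 1, r - 1) x^k.
Here r = 5 and k = 17, so the coefficient is
C(17 + 4, 4) = C(21, 4)
= 5985

5985


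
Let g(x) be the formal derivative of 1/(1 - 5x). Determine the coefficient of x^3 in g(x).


Differentiate termwise: d/dx sum_{k>=0} 5^k x^k = sum_{k>=1} k 5^k x^(k-1) = sum_{j>=0} (j+1) 5^(j+1) x^j.
Equivalently, d/dx [1/(1 - 5x)] = 5/(1 - 5x)^2.
For j = 3: 4 * 5^4 = 4 * 625 = 2500.

2500


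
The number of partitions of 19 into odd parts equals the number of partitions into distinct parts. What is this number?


Computing partitions of 19 into odd parts (1, 3, 5, ...):
Using the generating function prod_{k>=0} 1/(1-x^(2k+1)),
the count is 54

54


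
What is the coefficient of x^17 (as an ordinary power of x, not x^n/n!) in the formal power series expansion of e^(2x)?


The exponential series is e^y = sum_{k>=0} y^k / k!. Substituting y = 2x gives
e^(2x) = sum_{k>=0} 2^k x^k / k!.
So the coefficient of x^n is a^n/n! with a = 2, n = 17:
2^17 / 17! = 131072/355687428096000 = 4/10854718875

4/10854718875


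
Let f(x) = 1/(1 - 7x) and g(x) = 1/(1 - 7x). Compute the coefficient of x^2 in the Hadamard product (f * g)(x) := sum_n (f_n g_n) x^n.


f has coefficients f_k = 7^k and g has coefficients g_k = 7^k, so the Hadamard product has coefficient (f*g)_k = 7^k * 7^k = 49^k.
For k = 2: 49^2 = 2401.

2401


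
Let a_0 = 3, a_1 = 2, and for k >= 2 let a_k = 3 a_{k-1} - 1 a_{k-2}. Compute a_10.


Iterating the recurrence forward:
a_0 = 3
a_1 = 2
a_2 = 3*2 - 1*3 = 3
a_3 = 3*3 - 1*2 = 7
a_4 = 3*7 - 1*3 = 18
a_5 = 3*18 - 1*7 = 47
a_6 = 3*47 - 1*18 = 123
a_7 = 3*123 - 1*47 = 322
a_8 = 3*322 - 1*123 = 843
a_9 = 3*843 - 1*322 = 2207
a_10 = 3*2207 - 1*843 = 5778
So a_10 = 5778.

5778


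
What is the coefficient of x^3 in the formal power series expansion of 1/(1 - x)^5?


The expansion 1/(1 - x)^r = sum_{k>=0} C(k + r - 1, r - 1) x^k follows from the multiset / negative-binomial theorem (or from repeated differentiation of the geometric series).
For r = 5 and k = 3:
C(7, 4) = 5040 / (24 * 6) = 35.

35


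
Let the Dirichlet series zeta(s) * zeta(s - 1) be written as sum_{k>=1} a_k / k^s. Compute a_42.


Convolution gives a_k = sum_{d | k} d * 1 = sum_{d | k} d = sigma(k), the sum of positive divisors of k.
For k = 42, the divisors are 1, 2, 3, 6, 7, 14, 21, 42, so
sigma(42) = 1 + 2 + 3 + 6 + 7 + 14 + 21 + 42 = 96.

96


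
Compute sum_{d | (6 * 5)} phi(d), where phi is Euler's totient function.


First, 6 * 5 = 30. One classical identity is sum_{d | n} phi(d) = n (each k in [1, n] has a unique gcd with n, and among the k's with gcd(k, n) = n/d there are phi(d) of them). So the sum equals 30. We also verify directly:
Divisors of 30: 1, 2, 3, 5, 6, 10, 15, 30.
phi values: 1, 1, 2, 4, 2, 4, 8, 8.
Sum = 30.

30


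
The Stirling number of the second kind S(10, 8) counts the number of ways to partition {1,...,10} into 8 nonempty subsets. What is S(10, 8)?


Using the explicit formula S(n,k) = (1/k!) sum_{j=0}^{k} (-1)^(k-j) C(k,j) j^n:
S(10, 8) = 750
Equivalently, S(n,k) is n! times the coefficient of x^n in the EGF (e^x - 1)^k / k!.

750


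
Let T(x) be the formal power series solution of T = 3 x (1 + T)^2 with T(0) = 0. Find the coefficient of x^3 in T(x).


Apply the Lagrange inversion formula: if T = 3 x * phi(T) with phi(t) = (1 + t)^2, then [x^n] T = 3^n * (1/n) [t^(n-1)] phi(t)^n = 3^n * (1/n) [t^(n-1)] (1 + t)^(2n) = 3^n * (1/n) C(2n, n-1).
Using the identity C(2n, n-1) = C(2n, n) * n / (n+1), the unscaled factor equals C(2n, n) / (n+1) = C_n, the n-th Catalan number.
For n = 3: C_3 = C(6, 3) / 4 = 20/4 = 5.
With the 3^3 = 27 factor, the coefficient is 27 * 5 = 135.

135


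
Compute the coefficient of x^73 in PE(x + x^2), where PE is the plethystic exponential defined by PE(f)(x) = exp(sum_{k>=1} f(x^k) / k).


With f(x) = x + x^2, the exponent is sum_{k>=1} (x^k + x^(2k)) / k = -ln(1 - x) - ln(1 - x^2). Exponentiating:
PE(x + x^2) = 1 / ((1 - x)(1 - x^2)).
This is the generating function for partitions of n into parts of size 1 or 2. The number of 2's can be any j in 0..36, and the rest are 1's, so
[x^73] = floor(73/2) + 1 = 37.

37


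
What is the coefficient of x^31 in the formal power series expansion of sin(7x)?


The Maclaurin series is sin(t) = sum_{k>=0} (-1)^k t^(2k+1) / (2k+1)!, so substituting t = 7x, only odd powers of x are nonzero, with coefficient of x^(2k+1) equal to (-1)^k 7^(2k+1) / (2k+1)!.
Write 31 = 2*15 + 1, giving the coefficient (-1)^15 * 7^31 / 31! = -157775382034845806615042743/8222838654177922817725562880000000 = -65712362363534280139543/3424755790994553443450880000000.

-65712362363534280139543/3424755790994553443450880000000


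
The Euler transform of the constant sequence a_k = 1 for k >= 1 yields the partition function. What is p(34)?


The Euler transform converts the sequence a_k = 1 into the number of integer partitions.
Using the recurrence or dynamic programming:
p(34) = 12310

12310


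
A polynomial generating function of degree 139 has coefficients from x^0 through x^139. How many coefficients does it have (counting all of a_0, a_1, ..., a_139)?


A polynomial of degree 139 takes the form a_0 + a_1 x + ... + a_139 x^139.
The number of coefficients is 139 + 1 = 140.

140


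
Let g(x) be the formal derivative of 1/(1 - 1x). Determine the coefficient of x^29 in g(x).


Differentiate termwise: d/dx sum_{k>=0} 1^k x^k = sum_{k>=1} k 1^k x^(k-1) = sum_{j>=0} (j+1) 1^(j+1) x^j.
Equivalently, d/dx [1/(1 - 1x)] = 1/(1 - 1x)^2.
For j = 29: 30 * 1^30 = 30 * 1 = 30.

30


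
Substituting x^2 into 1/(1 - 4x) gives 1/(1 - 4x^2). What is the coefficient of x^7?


Since 1/(1 - 4x^2) only has even powers of x,
the coefficient of x^7 (odd) is 0.

0


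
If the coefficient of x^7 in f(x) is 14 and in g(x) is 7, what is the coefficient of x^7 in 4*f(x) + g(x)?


Scalar multiplication scales coefficients: 4 * 14 = 56.
Then add the g coefficient: 56 + 7
= 63

63


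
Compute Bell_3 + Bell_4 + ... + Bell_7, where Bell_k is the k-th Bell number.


Recall Bell_k counts set partitions of a k-set (with Bell_0 = 1 by convention).
Bell_3 through Bell_7: 5, 15, 52, 203, 877
Sum = 5 + 15 + 52 + 203 + 877 = 1152.

1152


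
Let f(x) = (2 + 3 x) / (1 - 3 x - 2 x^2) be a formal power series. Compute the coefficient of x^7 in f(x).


Write f(x) = sum_{k>=0} a_k x^k. Multiplying both sides by 1 - 3 x - 2 x^2 gives
(1 - 3 x - 2 x^2) sum_{k>=0} a_k x^k = 2 + 3 x.
Matching coefficients:
 x^0: a_0 = 2
 x^1: a_1 - 3 a_0 = 3  =>  a_1 = 3*2 + 3 = 9
 x^k (k >= 2): a_k = 3 a_{k-1} + 2 a_{k-2}.
Iterating: a_2 = 31, a_3 = 111, a_4 = 395, a_5 = 1407, a_6 = 5011, a_7 = 17847.
So the coefficient of x^7 is 17847.

17847


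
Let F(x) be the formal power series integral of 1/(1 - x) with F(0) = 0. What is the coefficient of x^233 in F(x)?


1/(1 - x) = sum_{k>=0} x^k. Integrating termwise and using F(0) = 0 gives
F(x) = sum_{k>=0} x^(k+1) / (k+1) = sum_{m>=1} x^m / m = -ln(1 - x).
So the coefficient of x^233 is 1/233 = 1/233.

1/233


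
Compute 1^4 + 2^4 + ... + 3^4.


This power sum has a closed form given by Faulhaber's formula
sum_{k=1}^{m} k^p = (1 / (p + 1)) * sum_{j=0}^{p} C(p + 1, j) B_j m^(p + 1 - j),
but for small m direct computation is fastest:
1 + 16 + 81 = 98.

98


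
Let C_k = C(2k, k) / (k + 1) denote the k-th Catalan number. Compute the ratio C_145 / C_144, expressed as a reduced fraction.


Using C_k = (2k)! / (k! (k+1)!), the ratio C_{k+1}/C_k simplifies to
C_{k+1}/C_k = [(2k+2)! / ((k+1)! (k+2)!)] * [k! (k+1)! / (2k)!]
 = (2k+2)(2k+1) / ((k+1)(k+2)) = 2(2k+1) / (k+2).
For k = 144: 2(2*144 + 1) / (144 + 2) = 578/146 = 289/73.

289/73


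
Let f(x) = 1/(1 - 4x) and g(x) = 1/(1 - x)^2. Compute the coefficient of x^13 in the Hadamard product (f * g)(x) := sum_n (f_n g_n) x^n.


f has coefficients f_k = 4^k. For g = 1/(1 - x)^2 the coefficient is g_k = C(k + 1, 1) = k + 1. The Hadamard coefficient is (f * g)_k = 4^k * (k + 1).
For k = 13: 4^13 * 14 = 67108864 * 14 = 939524096.

939524096


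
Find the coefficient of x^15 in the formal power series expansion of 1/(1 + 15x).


Write 1/(1 + c x) = 1/(1 - (-c) x) and apply the geometric-series identity
1/(1 - y) = sum_{k>=0} y^k to get 1/(1 + c x) = sum_{k>=0} (-c)^k x^k.
So the coefficient of x^k is (-c)^k = (-1)^k * c^k.
Here c = 15 and k = 15:
(-15)^15 = -1 * 437893890380859375 = -437893890380859375

-437893890380859375


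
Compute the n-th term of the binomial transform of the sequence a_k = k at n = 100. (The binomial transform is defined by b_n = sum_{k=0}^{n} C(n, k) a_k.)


With a_k = k, b_n = sum_{k=0}^{n} C(n, k) k. Using k * C(n, k) = n * C(n-1, k-1) gives b_n = n * sum_{k>=1} C(n-1, k-1) = n * 2^(n-1).
For n = 100: 100 * 2^99 = 100 * 633825300114114700748351602688 = 63382530011411470074835160268800.

63382530011411470074835160268800


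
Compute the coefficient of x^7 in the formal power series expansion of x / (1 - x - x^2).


Let f(x) = sum_{k>=0} a_k x^k. Multiplying f(x) * (1 - x - x^2) = x and matching coefficients gives a_0 = 0, a_1 = 1, and a_k = a_{k-1} + a_{k-2} for k >= 2. These are the Fibonacci numbers F_k.
Iterating from F_0 = 0, F_1 = 1:
F_0=0, F_1=1, F_2=1, F_3=2, F_4=3, F_5=5, F_6=8, F_7=13
F_7 = 13.

13


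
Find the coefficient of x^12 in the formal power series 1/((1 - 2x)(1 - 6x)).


By partial fractions or Cauchy convolution:
The coefficient equals sum_{k=0}^{12} 2^k * 6^(12-k).
= 3265171456

3265171456


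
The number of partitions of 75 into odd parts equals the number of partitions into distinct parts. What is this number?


Computing partitions of 75 into odd parts (1, 3, 5, ...):
Using the generating function prod_{k>=0} 1/(1-x^(2k+1)),
the count is 48446

48446


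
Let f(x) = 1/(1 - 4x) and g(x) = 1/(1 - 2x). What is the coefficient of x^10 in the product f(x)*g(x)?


The coefficient of x^n in f*g is the Cauchy product: sum_{k=0}^{n} a^k * b^(n-k).
With a=4, b=2, n=10:
sum_{k=0}^{10} 4^k * 2^(10-k)
= 2096128

2096128


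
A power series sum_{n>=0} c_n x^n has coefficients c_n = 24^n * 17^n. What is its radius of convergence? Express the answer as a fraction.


By the root test (Cauchy-Hadamard), the radius is R = 1 / limsup_n |c_n|^(1/n).
Here |c_n|^(1/n) = (24^n * 17^n)^(1/n) = 24 * 17 = 408 for all n.
So R = 1/408 = 1/408.

1/408


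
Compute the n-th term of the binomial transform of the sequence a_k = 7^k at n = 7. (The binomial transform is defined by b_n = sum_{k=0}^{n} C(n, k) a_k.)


With a_k = 7^k, b_n = sum_{k=0}^{n} C(n, k) 7^k = (1 + 7)^n by the binomial theorem.
For n = 7: (1 + 7)^7 = 8^7 = 2097152.

2097152


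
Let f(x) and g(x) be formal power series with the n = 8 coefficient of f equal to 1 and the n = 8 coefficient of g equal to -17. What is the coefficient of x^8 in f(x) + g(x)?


Addition of formal power series is termwise.
The coefficient of x^8 in f + g = 1 + -17
= -16

-16


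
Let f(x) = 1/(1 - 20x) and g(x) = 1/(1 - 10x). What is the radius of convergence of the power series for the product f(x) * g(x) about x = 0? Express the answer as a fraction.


The radius of 1/(1 - 20x) is 1/20 (nearest singularity at x = 1/20), and the radius of 1/(1 - 10x) is 1/10.
The product f(x)*g(x) = 1/((1 - 20x)(1 - 10x)) has singularities at both 1/20 and 1/10, so its radius of convergence is the distance to the nearest one:
min(1/20, 1/10) = 1/20.

1/20


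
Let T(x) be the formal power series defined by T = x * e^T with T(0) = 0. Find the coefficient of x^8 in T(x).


Apply the Lagrange inversion formula: if T = x * phi(T) with phi(t) = e^t, then
[x^n] T = (1/n) [t^(n-1)] phi(t)^n = (1/n) [t^(n-1)] e^(n t) = (1/n) * n^(n-1) / (n-1)! = n^(n-1) / n!.
When c = 1 this is the Cayley count of rooted labeled trees on n vertices, divided by n!.
For n = 8: 8^7 / 8! = 2097152/40320 = 16384/315.

16384/315


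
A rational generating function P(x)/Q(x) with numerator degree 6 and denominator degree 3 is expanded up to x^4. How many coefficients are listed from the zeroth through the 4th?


Expanding up to x^4 gives the coefficients for x^0, x^1, ..., x^4.
That is 4 + 1 = 5 coefficients in total.

5


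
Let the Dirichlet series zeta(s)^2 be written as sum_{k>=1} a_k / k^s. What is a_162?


The Dirichlet convolution of the constant function 1 with itself gives (1 * 1)(k) = sum_{d | k} 1 = d(k), the number of positive divisors of k.
Since zeta(s) = sum_{k>=1} 1/k^s, we have zeta(s)^2 = sum_{k>=1} d(k)/k^s, so a_k = d(k).
For k = 162: the divisors are 1, 2, 3, 6, 9, 18, 27, 54, 81, 162.
Count = 10.

10


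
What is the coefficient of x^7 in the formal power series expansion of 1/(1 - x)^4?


The negative binomial / multiset identity is
1/(1 - x)^r = sum_{k>=0} C(k + r - 1, r - 1) x^k.
Here r = 4 and k = 7, so the coefficient is
C(7 + 3, 3) = C(10, 3)
= 120

120


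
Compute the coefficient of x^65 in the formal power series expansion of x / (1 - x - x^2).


Let f(x) = sum_{k>=0} a_k x^k. Multiplying f(x) * (1 - x - x^2) = x and matching coefficients gives a_0 = 0, a_1 = 1, and a_k = a_{k-1} + a_{k-2} for k >= 2. These are the Fibonacci numbers F_k.
Iterating from F_0 = 0, F_1 = 1:
F_0=0, F_1=1, F_2=1, F_3=2, F_4=3, F_5=5, F_6=8, F_7=13, F_8=21, F_9=34, ...
F_65 = 17167680177565.

17167680177565


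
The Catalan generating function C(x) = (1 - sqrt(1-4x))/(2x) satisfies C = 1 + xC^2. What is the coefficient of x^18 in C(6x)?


Substituting x -> 6x scales the n-th coefficient by 6^n, so [x^18] C(6x) = 6^18 * C_18.
C_18 = C(2*18, 18)/(19) = 9075135300/19 = 477638700.
So 6^18 * 477638700 = 101559956668416 * 477638700 = 48508965675158549299200.

48508965675158549299200


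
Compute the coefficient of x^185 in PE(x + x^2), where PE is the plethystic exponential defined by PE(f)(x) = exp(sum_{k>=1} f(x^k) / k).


With f(x) = x + x^2, the exponent is sum_{k>=1} (x^k + x^(2k)) / k = -ln(1 - x) - ln(1 - x^2). Exponentiating:
PE(x + x^2) = 1 / ((1 - x)(1 - x^2)).
This is the generating function for partitions of n into parts of size 1 or 2. The number of 2's can be any j in 0..92, and the rest are 1's, so
[x^185] = floor(185/2) + 1 = 93.

93


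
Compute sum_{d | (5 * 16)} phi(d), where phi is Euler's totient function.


First, 5 * 16 = 80. One classical identity is sum_{d | n} phi(d) = n (each k in [1, n] has a unique gcd with n, and among the k's with gcd(k, n) = n/d there are phi(d) of them). So the sum equals 80. We also verify directly:
Divisors of 80: 1, 2, 4, 5, 8, 10, 16, 20, 40, 80.
phi values: 1, 1, 2, 4, 4, 4, 8, 8, 16, 32.
Sum = 80.

80


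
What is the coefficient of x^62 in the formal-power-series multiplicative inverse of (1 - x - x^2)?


Let the inverse be f(x) = sum_{k>=0} a_k x^k. From f(x) * (1 - x - x^2) = 1 and matching coefficients:
 x^0: a_0 = 1.
 x^1: a_1 - a_0 = 0, so a_1 = 1.
 x^k (k >= 2): a_k - a_{k-1} - a_{k-2} = 0, i.e. a_k = a_{k-1} + a_{k-2}.
This is the Fibonacci-type recurrence shifted so that a_0 = a_1 = 1.
Iterating: a_0=1, a_1=1, a_2=2, a_3=3, a_4=5, a_5=8, a_6=13, a_7=21, a_8=34, a_9=55, ...
a_62 = 6557470319842.

6557470319842


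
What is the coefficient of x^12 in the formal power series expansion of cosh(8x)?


The Maclaurin series is cosh(t) = sum_{m>=0} t^(2m) / (2m)!, so substituting t = 8x, only even powers of x are nonzero, with coefficient of x^(2m) equal to 8^(2m) / (2m)!.
For x^12 the coefficient is 8^12/12! = 68719476736/479001600 = 67108864/467775.

67108864/467775


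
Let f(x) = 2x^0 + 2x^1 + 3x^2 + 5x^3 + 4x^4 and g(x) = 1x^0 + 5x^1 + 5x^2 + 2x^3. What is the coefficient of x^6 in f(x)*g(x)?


Cauchy product at x^6:
5*2 + 4*5
= 30

30


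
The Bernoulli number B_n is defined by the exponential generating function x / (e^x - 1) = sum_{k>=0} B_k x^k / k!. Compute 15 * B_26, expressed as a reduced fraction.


Bernoulli numbers can also be computed recursively via B_0 = 1 and sum_{j=0}^{m} C(m+1, j) B_j = 0 for m >= 1. Odd-index Bernoulli numbers vanish for k >= 3.
Computing B_26 = 8553103/6, so 15 * B_26 = 15 * 8553103/6 = 42765515/2.

42765515/2


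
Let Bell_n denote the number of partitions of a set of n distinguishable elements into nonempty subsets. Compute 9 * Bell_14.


Bell_14 can be computed from the Bell triangle or from Dobinski's identity Bell_n = (1/e) * sum_{k>=0} k^n / k!.
Computing Bell_14 = 190899322.
Then 9 * 190899322 = 1718093898.

1718093898


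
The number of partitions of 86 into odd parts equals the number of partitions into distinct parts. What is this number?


Computing partitions of 86 into odd parts (1, 3, 5, ...):
Using the generating function prod_{k>=0} 1/(1-x^(2k+1)),
the count is 133184

133184


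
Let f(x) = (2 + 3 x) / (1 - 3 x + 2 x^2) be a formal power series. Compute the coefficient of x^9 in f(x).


Write f(x) = sum_{k>=0} a_k x^k. Multiplying both sides by 1 - 3 x + 2 x^2 gives
(1 - 3 x + 2 x^2) sum_{k>=0} a_k x^k = 2 + 3 x.
Matching coefficients:
 x^0: a_0 = 2
 x^1: a_1 - 3 a_0 = 3  =>  a_1 = 3*2 + 3 = 9
 x^k (k >= 2): a_k = 3 a_{k-1} - 2 a_{k-2}.
Iterating: a_2 = 23, a_3 = 51, a_4 = 107, a_5 = 219, a_6 = 443, a_7 = 891, a_8 = 1787, a_9 = 3579.
So the coefficient of x^9 is 3579.

3579


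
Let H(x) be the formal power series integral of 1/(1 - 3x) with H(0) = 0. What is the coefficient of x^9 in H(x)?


1/(1 - 3x) = sum_{k>=0} 3^k x^k. Integrating termwise with H(0) = 0:
H(x) = sum_{k>=0} 3^k x^(k+1) / (k+1) = sum_{m>=1} 3^(m-1) x^m / m.
For m = 9: 3^8/9 = 6561/9 = 729.

729


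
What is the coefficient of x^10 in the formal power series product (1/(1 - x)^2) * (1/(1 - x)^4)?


Combine the factors: (1/(1 - x)^2) * (1/(1 - x)^4) = 1/(1 - x)^6.
Then use 1/(1 - x)^r = sum_{k>=0} C(k + r - 1, r - 1) x^k with r = 6 and k = 10:
C(15, 5) = 3003.

3003


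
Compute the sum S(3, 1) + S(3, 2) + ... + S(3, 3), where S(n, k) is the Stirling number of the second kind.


By definition, S(n, k) counts partitions of an n-set into exactly k nonempty blocks.
Computing row n = 3 for k = 1..3:
S(3, k): 1, 3, 1
Sum = 5. (This equals Bell_3 since the sum runs over all k.)

5


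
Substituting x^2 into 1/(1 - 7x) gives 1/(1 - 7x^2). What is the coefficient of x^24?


The coefficient of x^(2m) in 1/(1 - 7x^2) is 7^m.
With n = 24 = 2*12, the coefficient is 7^12 = 13841287201.

13841287201


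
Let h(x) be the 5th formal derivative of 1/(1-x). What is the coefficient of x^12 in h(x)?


Differentiating 5 times: d^5/dx^5 [1/(1-x)] = 5!/(1-x)^6.
The expansion 1/(1-x)^6 = sum_{k>=0} C(k+5, 5) x^k, so the coefficient of x^n in 5!/(1-x)^6 is 5! * C(n+5, 5).
For n = 12: 120 * C(17, 5) = 120 * 6188 = 742560

742560


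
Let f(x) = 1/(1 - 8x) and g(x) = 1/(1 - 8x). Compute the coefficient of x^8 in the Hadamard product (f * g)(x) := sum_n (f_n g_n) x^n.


f has coefficients f_k = 8^k and g has coefficients g_k = 8^k, so the Hadamard product has coefficient (f*g)_k = 8^k * 8^k = 64^k.
For k = 8: 64^8 = 281474976710656.

281474976710656


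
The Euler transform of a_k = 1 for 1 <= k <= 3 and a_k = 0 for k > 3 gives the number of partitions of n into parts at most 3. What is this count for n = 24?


Partitions of 24 into parts at most 3:
Using generating function (1-x)^(-1)(1-x^2)^(-1)(1-x^3)^(-1),
the coefficient of x^24 = 61

61


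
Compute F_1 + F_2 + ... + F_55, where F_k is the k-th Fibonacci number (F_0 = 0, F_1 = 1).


Use the identity sum_{k=0}^{N} F_k = F_{N+2} - 1 (which follows from F_{k+2} - F_{k+1} = F_k). Then
sum_{k=1}^{55} F_k = (F_{57} - 1) - (F_{2} - 1) = F_{57} - F_{2}.
Computing: F_{57} = 365435296162, F_{2} = 1, so
Sum = 365435296162 - 1 = 365435296161.

365435296161


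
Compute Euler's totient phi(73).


phi(n) counts integers in [1, n] coprime to n. Using the multiplicative formula phi(n) = n * prod_{p | n} (1 - 1/p):
73 = 73, so
phi(73) = 73 * (1 - 1/73) = 72.

72


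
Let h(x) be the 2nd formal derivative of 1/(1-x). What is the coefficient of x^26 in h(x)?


Differentiating 2 times: d^2/dx^2 [1/(1-x)] = 2!/(1-x)^3.
The expansion 1/(1-x)^3 = sum_{k>=0} C(k+2, 2) x^k, so the coefficient of x^n in 2!/(1-x)^3 is 2! * C(n+2, 2).
For n = 26: 2 * C(28, 2) = 2 * 378 = 756

756


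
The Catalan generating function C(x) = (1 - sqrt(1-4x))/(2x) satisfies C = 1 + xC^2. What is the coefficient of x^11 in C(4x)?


Substituting x -> 4x scales the n-th coefficient by 4^n, so [x^11] C(4x) = 4^11 * C_11.
C_11 = C(2*11, 11)/(12) = 705432/12 = 58786.
So 4^11 * 58786 = 4194304 * 58786 = 246566354944.

246566354944


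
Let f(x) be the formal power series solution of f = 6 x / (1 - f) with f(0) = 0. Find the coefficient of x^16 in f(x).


Apply Lagrange inversion: f = 6 x * phi(f) with phi(t) = 1/(1 - t), so
[x^n] f = 6^n * (1/n) [t^(n-1)] phi(t)^n = 6^n * (1/n) [t^(n-1)] (1 - t)^(-n) = 6^n * (1/n) C(2n - 2, n - 1) = 6^n * C_{n-1}.
For n = 16: C_15 = C(30, 15) / 16 = 155117520/16 = 9694845.
With the 6^16 = 2821109907456 factor, the coefficient is 2821109907456 * 9694845 = 27350223280750264320.

27350223280750264320


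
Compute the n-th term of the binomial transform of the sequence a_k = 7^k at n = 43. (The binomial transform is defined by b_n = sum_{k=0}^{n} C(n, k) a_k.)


With a_k = 7^k, b_n = sum_{k=0}^{n} C(n, k) 7^k = (1 + 7)^n by the binomial theorem.
For n = 43: (1 + 7)^43 = 8^43 = 680564733841876926926749214863536422912.

680564733841876926926749214863536422912


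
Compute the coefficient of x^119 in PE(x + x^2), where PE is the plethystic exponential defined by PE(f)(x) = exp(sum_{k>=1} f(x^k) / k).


With f(x) = x + x^2, the exponent is sum_{k>=1} (x^k + x^(2k)) / k = -ln(1 - x) - ln(1 - x^2). Exponentiating:
PE(x + x^2) = 1 / ((1 - x)(1 - x^2)).
This is the generating function for partitions of n into parts of size 1 or 2. The number of 2's can be any j in 0..59, and the rest are 1's, so
[x^119] = floor(119/2) + 1 = 60.

60


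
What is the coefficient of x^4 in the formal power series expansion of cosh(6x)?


The Maclaurin series is cosh(t) = sum_{m>=0} t^(2m) / (2m)!, so substituting t = 6x, only even powers of x are nonzero, with coefficient of x^(2m) equal to 6^(2m) / (2m)!.
For x^4 the coefficient is 6^4/4! = 1296/24 = 54.

54


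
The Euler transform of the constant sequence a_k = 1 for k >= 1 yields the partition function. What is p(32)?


The Euler transform converts the sequence a_k = 1 into the number of integer partitions.
Using the recurrence or dynamic programming:
p(32) = 8349

8349


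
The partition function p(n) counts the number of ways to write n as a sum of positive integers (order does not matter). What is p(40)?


Using the generating function prod_{k>=1} 1/(1-x^k), we compute p(40).
By dynamic programming over parts 1 through 40:
p(40) = 37338

37338


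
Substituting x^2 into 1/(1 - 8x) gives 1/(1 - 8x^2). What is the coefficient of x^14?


The coefficient of x^(2m) in 1/(1 - 8x^2) is 8^m.
With n = 14 = 2*7, the coefficient is 8^7 = 2097152.

2097152


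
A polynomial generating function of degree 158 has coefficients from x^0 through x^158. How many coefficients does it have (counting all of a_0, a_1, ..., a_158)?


A polynomial of degree 158 takes the form a_0 + a_1 x + ... + a_158 x^158.
The number of coefficients is 158 + 1 = 159.

159


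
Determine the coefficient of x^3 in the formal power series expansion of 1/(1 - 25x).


The geometric series identity gives 1/(1 - c x) = sum_{k>=0} c^k x^k, so the coefficient of x^k is c^k.
Here c = 25 and k = 3.
Computing: 25^3 = 15625

15625


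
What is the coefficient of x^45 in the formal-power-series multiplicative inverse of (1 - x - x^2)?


Let the inverse be f(x) = sum_{k>=0} a_k x^k. From f(x) * (1 - x - x^2) = 1 and matching coefficients:
 x^0: a_0 = 1.
 x^1: a_1 - a_0 = 0, so a_1 = 1.
 x^k (k >= 2): a_k - a_{k-1} - a_{k-2} = 0, i.e. a_k = a_{k-1} + a_{k-2}.
This is the Fibonacci-type recurrence shifted so that a_0 = a_1 = 1.
Iterating: a_0=1, a_1=1, a_2=2, a_3=3, a_4=5, a_5=8, a_6=13, a_7=21, a_8=34, a_9=55, ...
a_45 = 1836311903.

1836311903


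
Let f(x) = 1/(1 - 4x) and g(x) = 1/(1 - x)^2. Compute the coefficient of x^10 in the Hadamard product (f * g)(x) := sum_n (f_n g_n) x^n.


f has coefficients f_k = 4^k. For g = 1/(1 - x)^2 the coefficient is g_k = C(k + 1, 1) = k + 1. The Hadamard coefficient is (f * g)_k = 4^k * (k + 1).
For k = 10: 4^10 * 11 = 1048576 * 11 = 11534336.

11534336


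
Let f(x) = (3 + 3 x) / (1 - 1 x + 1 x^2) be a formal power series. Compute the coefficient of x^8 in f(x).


Write f(x) = sum_{k>=0} a_k x^k. Multiplying both sides by 1 - 1 x + 1 x^2 gives
(1 - 1 x + 1 x^2) sum_{k>=0} a_k x^k = 3 + 3 x.
Matching coefficients:
 x^0: a_0 = 3
 x^1: a_1 - 1 a_0 = 3  =>  a_1 = 1*3 + 3 = 6
 x^k (k >= 2): a_k = 1 a_{k-1} - 1 a_{k-2}.
Iterating: a_2 = 3, a_3 = -3, a_4 = -6, a_5 = -3, a_6 = 3, a_7 = 6, a_8 = 3.
So the coefficient of x^8 is 3.

3


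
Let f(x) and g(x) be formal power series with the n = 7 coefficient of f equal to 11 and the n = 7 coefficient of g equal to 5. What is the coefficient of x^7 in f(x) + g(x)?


Addition of formal power series is termwise.
The coefficient of x^7 in f + g = 11 + 5
= 16

16


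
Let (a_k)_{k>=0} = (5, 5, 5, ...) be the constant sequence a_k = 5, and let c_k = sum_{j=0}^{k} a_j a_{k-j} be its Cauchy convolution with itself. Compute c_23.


Since a_j = 5 for all j >= 0, the convolution sum becomes
c_k = sum_{j=0}^{k} 5 * 5 = 25 * (k + 1).
Equivalently, the generating function of (a_k) is 5/(1 - x) and its square is 25/(1 - x)^2 = sum_{k>=0} 25(k + 1) x^k.
For k = 23: 25 * 24 = 600.

600


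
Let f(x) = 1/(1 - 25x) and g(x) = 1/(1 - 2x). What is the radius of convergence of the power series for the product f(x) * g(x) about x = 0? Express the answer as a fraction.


The radius of 1/(1 - 25x) is 1/25 (nearest singularity at x = 1/25), and the radius of 1/(1 - 2x) is 1/2.
The product f(x)*g(x) = 1/((1 - 25x)(1 - 2x)) has singularities at both 1/25 and 1/2, so its radius of convergence is the distance to the nearest one:
min(1/25, 1/2) = 1/25.

1/25


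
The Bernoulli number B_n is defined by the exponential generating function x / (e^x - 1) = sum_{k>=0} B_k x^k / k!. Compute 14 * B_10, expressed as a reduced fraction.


Bernoulli numbers can also be computed recursively via B_0 = 1 and sum_{j=0}^{m} C(m+1, j) B_j = 0 for m >= 1. Odd-index Bernoulli numbers vanish for k >= 3.
Computing B_10 = 5/66, so 14 * B_10 = 14 * 5/66 = 35/33.

35/33


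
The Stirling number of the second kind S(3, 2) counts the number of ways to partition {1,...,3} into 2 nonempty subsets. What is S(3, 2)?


Using the explicit formula S(n,k) = (1/k!) sum_{j=0}^{k} (-1)^(k-j) C(k,j) j^n:
S(3, 2) = 3
Equivalently, S(n,k) is n! times the coefficient of x^n in the EGF (e^x - 1)^k / k!.

3


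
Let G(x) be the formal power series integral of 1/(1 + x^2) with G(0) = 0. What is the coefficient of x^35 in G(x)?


1/(1 + x^2) = sum_{j>=0} (-1)^j x^(2j). Integrating termwise with G(0) = 0:
G(x) = sum_{j>=0} (-1)^j x^(2j+1) / (2j+1) = arctan(x).
Only odd powers are nonzero. For x^35 write 35 = 2*17 + 1, giving
(-1)^17 / 35 = -1/35 = -1/35.

-1/35


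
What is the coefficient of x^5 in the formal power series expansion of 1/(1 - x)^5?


The expansion 1/(1 - x)^r = sum_{k>=0} C(k + r - 1, r - 1) x^k follows from the multiset / negative-binomial theorem (or from repeated differentiation of the geometric series).
For r = 5 and k = 5:
C(9, 4) = 362880 / (24 * 120) = 126.

126


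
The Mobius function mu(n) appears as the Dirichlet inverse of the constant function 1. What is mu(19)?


19 = 19 (all distinct primes).
mu(19) = (-1)^1 = -1

-1


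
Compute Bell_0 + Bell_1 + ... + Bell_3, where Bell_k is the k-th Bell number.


Recall Bell_k counts set partitions of a k-set (with Bell_0 = 1 by convention).
Bell_0 through Bell_3: 1, 1, 2, 5
Sum = 1 + 1 + 2 + 5 = 9.

9


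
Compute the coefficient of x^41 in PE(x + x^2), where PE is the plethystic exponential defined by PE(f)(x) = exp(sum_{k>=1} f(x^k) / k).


With f(x) = x + x^2, the exponent is sum_{k>=1} (x^k + x^(2k)) / k = -ln(1 - x) - ln(1 - x^2). Exponentiating:
PE(x + x^2) = 1 / ((1 - x)(1 - x^2)).
This is the generating function for partitions of n into parts of size 1 or 2. The number of 2's can be any j in 0..20, and the rest are 1's, so
[x^41] = floor(41/2) + 1 = 21.

21


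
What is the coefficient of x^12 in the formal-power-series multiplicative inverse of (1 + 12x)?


The inverse is 1/(1 + 12x). Apply the geometric identity 1/(1 - y) = sum_{k>=0} y^k with y = -12x:
1/(1 + 12x) = sum_{k>=0} (-12)^k x^k.
So the coefficient of x^12 is (-12)^12 = 8916100448256.

8916100448256


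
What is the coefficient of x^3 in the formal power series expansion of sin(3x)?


The Maclaurin series is sin(t) = sum_{k>=0} (-1)^k t^(2k+1) / (2k+1)!, so substituting t = 3x, only odd powers of x are nonzero, with coefficient of x^(2k+1) equal to (-1)^k 3^(2k+1) / (2k+1)!.
Write 3 = 2*1 + 1, giving the coefficient (-1)^1 * 3^3 / 3! = -27/6 = -9/2.

-9/2


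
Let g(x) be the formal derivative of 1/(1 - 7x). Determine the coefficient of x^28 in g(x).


Differentiate termwise: d/dx sum_{k>=0} 7^k x^k = sum_{k>=1} k 7^k x^(k-1) = sum_{j>=0} (j+1) 7^(j+1) x^j.
Equivalently, d/dx [1/(1 - 7x)] = 7/(1 - 7x)^2.
For j = 28: 29 * 7^29 = 29 * 3219905755813179726837607 = 93377266918582212078290603.

93377266918582212078290603


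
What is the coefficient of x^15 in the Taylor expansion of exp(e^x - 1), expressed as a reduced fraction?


exp(e^x - 1) = sum_{k>=0} Bell_k x^k / k!, where Bell_k is the k-th Bell number.
So the coefficient of x^15 is Bell_15 / 15!.
Computing: Bell_15 = 1382958545 and 15! = 1307674368000, giving
1382958545/1307674368000 = 276591709/261534873600.

276591709/261534873600


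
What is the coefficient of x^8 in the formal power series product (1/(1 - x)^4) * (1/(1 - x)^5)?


Combine the factors: (1/(1 - x)^4) * (1/(1 - x)^5) = 1/(1 - x)^9.
Then use 1/(1 - x)^r = sum_{k>=0} C(k + r - 1, r - 1) x^k with r = 9 and k = 8:
C(16, 8) = 12870.

12870


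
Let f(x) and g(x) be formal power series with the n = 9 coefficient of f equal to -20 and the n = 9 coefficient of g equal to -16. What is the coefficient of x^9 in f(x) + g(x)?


Addition of formal power series is termwise.
The coefficient of x^9 in f + g = -20 + -16
= -36

-36


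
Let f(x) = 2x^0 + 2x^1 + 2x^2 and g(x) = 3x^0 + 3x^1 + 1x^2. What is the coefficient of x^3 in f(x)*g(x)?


Cauchy product at x^3:
2*1 + 2*3
= 8

8


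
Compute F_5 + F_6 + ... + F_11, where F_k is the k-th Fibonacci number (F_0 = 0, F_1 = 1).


Use the identity sum_{k=0}^{N} F_k = F_{N+2} - 1 (which follows from F_{k+2} - F_{k+1} = F_k). Then
sum_{k=5}^{11} F_k = (F_{13} - 1) - (F_{6} - 1) = F_{13} - F_{6}.
Computing: F_{13} = 233, F_{6} = 8, so
Sum = 233 - 8 = 225.

225


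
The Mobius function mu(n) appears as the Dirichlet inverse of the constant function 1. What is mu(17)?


17 = 17 (all distinct primes).
mu(17) = (-1)^1 = -1

-1


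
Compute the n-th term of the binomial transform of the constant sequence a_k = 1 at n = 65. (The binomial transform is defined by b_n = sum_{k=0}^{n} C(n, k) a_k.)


With a_k = 1 for all k, b_n = sum_{k=0}^{n} C(n, k) = 2^n by the binomial theorem.
For n = 65: 2^65 = 36893488147419103232.

36893488147419103232


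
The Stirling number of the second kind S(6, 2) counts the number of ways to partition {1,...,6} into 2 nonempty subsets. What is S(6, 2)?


Using the explicit formula S(n,k) = (1/k!) sum_{j=0}^{k} (-1)^(k-j) C(k,j) j^n:
S(6, 2) = 31
Equivalently, S(n,k) is n! times the coefficient of x^n in the EGF (e^x - 1)^k / k!.

31


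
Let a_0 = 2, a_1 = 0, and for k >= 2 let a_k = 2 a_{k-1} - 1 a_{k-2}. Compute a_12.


Iterating the recurrence forward:
a_0 = 2
a_1 = 0
a_2 = 2*0 - 1*2 = -2
a_3 = 2*-2 - 1*0 = -4
a_4 = 2*-4 - 1*-2 = -6
a_5 = 2*-6 - 1*-4 = -8
a_6 = 2*-8 - 1*-6 = -10
a_7 = 2*-10 - 1*-8 = -12
a_8 = 2*-12 - 1*-10 = -14
a_9 = 2*-14 - 1*-12 = -16
a_10 = 2*-16 - 1*-14 = -18
a_11 = 2*-18 - 1*-16 = -20
a_12 = 2*-20 - 1*-18 = -22
So a_12 = -22.

-22


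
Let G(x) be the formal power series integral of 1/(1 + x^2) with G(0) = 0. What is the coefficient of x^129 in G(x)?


1/(1 + x^2) = sum_{j>=0} (-1)^j x^(2j). Integrating termwise with G(0) = 0:
G(x) = sum_{j>=0} (-1)^j x^(2j+1) / (2j+1) = arctan(x).
Only odd powers are nonzero. For x^129 write 129 = 2*64 + 1, giving
(-1)^64 / 129 = 1/129 = 1/129.

1/129


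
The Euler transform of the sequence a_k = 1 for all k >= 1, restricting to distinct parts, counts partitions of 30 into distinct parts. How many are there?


Partitions of 30 into distinct parts can be computed via generating function.
Product (1+x)(1+x^2)(1+x^3)...
The coefficient of x^30 = 296

296


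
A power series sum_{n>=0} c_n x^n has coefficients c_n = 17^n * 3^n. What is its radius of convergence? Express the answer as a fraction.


By the root test (Cauchy-Hadamard), the radius is R = 1 / limsup_n |c_n|^(1/n).
Here |c_n|^(1/n) = (17^n * 3^n)^(1/n) = 17 * 3 = 51 for all n.
So R = 1/51 = 1/51.

1/51


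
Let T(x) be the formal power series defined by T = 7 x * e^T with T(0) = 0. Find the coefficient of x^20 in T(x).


Apply the Lagrange inversion formula: if T = 7 x * phi(T) with phi(t) = e^t, then
[x^n] T = 7^n * (1/n) [t^(n-1)] phi(t)^n = 7^n * (1/n) [t^(n-1)] e^(n t) = 7^n * (1/n) * n^(n-1) / (n-1)! = 7^n * n^(n-1) / n!.
When c = 1 this is the Cayley count of rooted labeled trees on n vertices, divided by n!.
For n = 20: 7^20 * 20^19 / 20! = 79792266297612001 * 5242880000000000000000000/2432902008176640000 = 52109235133134368000000000000000/303046029.

52109235133134368000000000000000/303046029


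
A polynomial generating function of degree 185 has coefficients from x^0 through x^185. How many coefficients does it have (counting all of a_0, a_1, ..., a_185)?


A polynomial of degree 185 takes the form a_0 + a_1 x + ... + a_185 x^185.
The number of coefficients is 185 + 1 = 186.

186


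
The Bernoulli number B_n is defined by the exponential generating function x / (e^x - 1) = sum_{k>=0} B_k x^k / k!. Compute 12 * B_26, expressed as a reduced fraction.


Bernoulli numbers can also be computed recursively via B_0 = 1 and sum_{j=0}^{m} C(m+1, j) B_j = 0 for m >= 1. Odd-index Bernoulli numbers vanish for k >= 3.
Computing B_26 = 8553103/6, so 12 * B_26 = 12 * 8553103/6 = 17106206.

17106206


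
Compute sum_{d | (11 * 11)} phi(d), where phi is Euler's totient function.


First, 11 * 11 = 121. One classical identity is sum_{d | n} phi(d) = n (each k in [1, n] has a unique gcd with n, and among the k's with gcd(k, n) = n/d there are phi(d) of them). So the sum equals 121. We also verify directly:
Divisors of 121: 1, 11, 121.
phi values: 1, 10, 110.
Sum = 121.

121


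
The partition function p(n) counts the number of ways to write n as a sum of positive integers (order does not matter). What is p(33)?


Using the generating function prod_{k>=1} 1/(1-x^k), we compute p(33).
By dynamic programming over parts 1 through 33:
p(33) = 10143

10143


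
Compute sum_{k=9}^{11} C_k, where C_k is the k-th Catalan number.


C_9 through C_11: 4862, 16796, 58786
Sum = 4862 + 16796 + 58786
= 80444

80444


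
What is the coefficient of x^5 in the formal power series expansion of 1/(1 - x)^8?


The negative binomial / multiset identity is
1/(1 - x)^r = sum_{k>=0} C(k + r - 1, r - 1) x^k.
Here r = 8 and k = 5, so the coefficient is
C(5 + 7, 7) = C(12, 7)
= 792

792


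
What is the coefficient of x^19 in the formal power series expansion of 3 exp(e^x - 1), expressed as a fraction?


exp(e^x - 1) is the exponential generating function for the Bell numbers Bell_k: exp(e^x - 1) = sum_{k>=0} Bell_k x^k / k!.
So the coefficient of x^19 in 3 exp(e^x - 1) is 3 Bell_19 / 19!.
Computing: Bell_19 = 5832742205057 and 19! = 121645100408832000, giving
3 * 5832742205057/121645100408832000 = 5832742205057/40548366802944000.

5832742205057/40548366802944000


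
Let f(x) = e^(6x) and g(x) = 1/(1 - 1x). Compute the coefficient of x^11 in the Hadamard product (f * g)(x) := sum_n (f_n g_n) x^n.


Expanding: f_k = 6^k/k! (from e^(6x)) and g_k = 1^k (from 1/(1 - 1x)). So the Hadamard coefficient (f * g)_k = 6^k 1^k / k! = (6)^k / k!.
For k = 11: 6^11/11! = 362797056/39916800 = 17496/1925.

17496/1925


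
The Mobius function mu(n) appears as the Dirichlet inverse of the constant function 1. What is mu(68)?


68 has a squared prime factor, so mu(68) = 0.
Factorization reveals a repeated prime.

0


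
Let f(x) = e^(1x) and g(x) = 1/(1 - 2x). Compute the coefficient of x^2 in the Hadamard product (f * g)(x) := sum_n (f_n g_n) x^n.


Expanding: f_k = 1^k/k! (from e^(1x)) and g_k = 2^k (from 1/(1 - 2x)). So the Hadamard coefficient (f * g)_k = 1^k 2^k / k! = (2)^k / k!.
For k = 2: 2^2/2! = 4/2 = 2.

2


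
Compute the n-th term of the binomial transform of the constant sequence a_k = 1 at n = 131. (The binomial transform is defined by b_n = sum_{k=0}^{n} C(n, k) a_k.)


With a_k = 1 for all k, b_n = sum_{k=0}^{n} C(n, k) = 2^n by the binomial theorem.
For n = 131: 2^131 = 2722258935367507707706996859454145691648.

2722258935367507707706996859454145691648


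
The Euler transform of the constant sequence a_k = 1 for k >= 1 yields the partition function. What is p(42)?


The Euler transform converts the sequence a_k = 1 into the number of integer partitions.
Using the recurrence or dynamic programming:
p(42) = 53174

53174


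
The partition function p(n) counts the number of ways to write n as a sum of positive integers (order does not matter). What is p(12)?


Using the generating function prod_{k>=1} 1/(1-x^k), we compute p(12).
By dynamic programming over parts 1 through 12:
p(12) = 77

77


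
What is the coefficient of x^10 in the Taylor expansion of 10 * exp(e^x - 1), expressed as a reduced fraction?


exp(e^x - 1) = sum_{k>=0} Bell_k x^k / k!, where Bell_k is the k-th Bell number.
So the coefficient of x^10 is 10 * Bell_10 / 10!.
Computing: Bell_10 = 115975 and 10! = 3628800, giving
10 * 115975/3628800 = 23195/72576.

23195/72576


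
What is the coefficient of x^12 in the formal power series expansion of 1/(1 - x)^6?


The negative binomial / multiset identity is
1/(1 - x)^r = sum_{k>=0} C(k + r - 1, r - 1) x^k.
Here r = 6 and k = 12, so the coefficient is
C(12 + 5, 5) = C(17, 5)
= 6188

6188


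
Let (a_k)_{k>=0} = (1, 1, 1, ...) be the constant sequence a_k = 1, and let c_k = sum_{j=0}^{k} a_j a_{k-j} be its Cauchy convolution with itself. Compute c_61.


Since a_j = 1 for all j >= 0, the convolution sum becomes
c_k = sum_{j=0}^{k} 1 * 1 = 1 * (k + 1).
Equivalently, the generating function of (a_k) is 1/(1 - x) and its square is 1/(1 - x)^2 = sum_{k>=0} 1(k + 1) x^k.
For k = 61: 1 * 62 = 62.

62


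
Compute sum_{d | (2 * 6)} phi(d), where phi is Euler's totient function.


First, 2 * 6 = 12. One classical identity is sum_{d | n} phi(d) = n (each k in [1, n] has a unique gcd with n, and among the k's with gcd(k, n) = n/d there are phi(d) of them). So the sum equals 12. We also verify directly:
Divisors of 12: 1, 2, 3, 4, 6, 12.
phi values: 1, 1, 2, 2, 2, 4.
Sum = 12.

12
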